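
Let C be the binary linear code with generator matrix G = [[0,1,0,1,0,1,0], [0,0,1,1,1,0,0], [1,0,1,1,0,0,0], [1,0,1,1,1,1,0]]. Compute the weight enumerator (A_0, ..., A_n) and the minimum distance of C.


Weight distribution: A_0 = 1, A_2 = 4, A_3 = 6, A_4 = 3, A_5 = 2. Minimum distance d = 2.

Enumerate all 2^4 = 16 messages m ∈ F_2^4.
For each, compute codeword c = mG in F_2^7, then tally its weight.
  m = 0000 → c = 0000000, weight = 0.
  m = 1000 → c = 0101010, weight = 3.
  m = 0100 → c = 0011100, weight = 3.
  m = 1100 → c = 0110110, weight = 4.
  m = 0010 → c = 1011000, weight = 3.
  m = 1010 → c = 1110010, weight = 4.
  m = 0110 → c = 1000100, weight = 2.
  m = 1110 → c = 1101110, weight = 5.
  m = 0001 → c = 1011110, weight = 5.
  m = 1001 → c = 1110100, weight = 4.
  m = 0101 → c = 1000010, weight = 2.
  m = 1101 → c = 1101000, weight = 3.
  m = 0011 → c = 0000110, weight = 2.
  m = 1011 → c = 0101100, weight = 3.
  m = 0111 → c = 0011010, weight = 3.
  m = 1111 → c = 0110000, weight = 2.
Tally weights:
  weight 0: 1 codewords.
  weight 2: 4 codewords.
  weight 3: 6 codewords.
  weight 4: 3 codewords.
  weight 5: 2 codewords.
Minimum distance d = smallest w > 0 with A_w > 0 = 2.
Sanity: Σ A_w = 16 = 2^4 = 16 ✓.


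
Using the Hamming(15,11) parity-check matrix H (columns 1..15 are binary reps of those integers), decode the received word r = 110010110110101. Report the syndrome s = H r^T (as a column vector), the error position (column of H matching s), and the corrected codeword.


s = (1, 0, 1, 0)^T, error position = 10, corrected codeword c = 110010110010101

Compute s = H r^T mod 2 one row at a time:
  s_1 = 1 + 0 + 1 + 1 + 0 + 1 + 0 + 1 = 5 ≡ 1 (mod 2).
  s_2 = 0 + 1 + 0 + 1 + 0 + 1 + 0 + 1 = 4 ≡ 0 (mod 2).
  s_3 = 1 + 0 + 0 + 1 + 1 + 1 + 0 + 1 = 5 ≡ 1 (mod 2).
  s_4 = 1 + 0 + 1 + 1 + 0 + 1 + 1 + 1 = 6 ≡ 0 (mod 2).
s = (1, 0, 1, 0)^T — this equals column 10 of H (binary 1010), so error is at position 10.
Correct: flip bit 10 of r = 110010110110101 to get c = 110010110010101.


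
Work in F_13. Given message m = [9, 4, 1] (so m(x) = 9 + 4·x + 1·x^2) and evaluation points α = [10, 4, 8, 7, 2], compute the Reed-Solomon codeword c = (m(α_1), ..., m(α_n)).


c = [6, 2, 1, 8, 8]

Message polynomial: m(x) = 9 + 4·x + 1·x^2 (mod 13).
For each evaluation point α_i, compute m(α_i) mod 13:
  α_1 = 10: Horner steps 1 → 1 → 6, so m(10) = 6.
  α_2 = 4: Horner steps 1 → 8 → 2, so m(4) = 2.
  α_3 = 8: Horner steps 1 → 12 → 1, so m(8) = 1.
  α_4 = 7: Horner steps 1 → 11 → 8, so m(7) = 8.
  α_5 = 2: Horner steps 1 → 6 → 8, so m(2) = 8.
Codeword c = [6, 2, 1, 8, 8] ∈ F_13^5.


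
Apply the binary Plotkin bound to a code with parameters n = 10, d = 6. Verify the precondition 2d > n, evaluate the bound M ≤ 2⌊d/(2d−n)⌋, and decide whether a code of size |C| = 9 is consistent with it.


Plotkin bound M ≤ 6; given |C| = 9 > bound (violated).

Check applicability: 2d = 12, n = 10.
2d − n = 2 > 0, so Plotkin applies.
Compute d/(2d−n) = 6/2 ≈ 3.0000.
⌊d/(2d−n)⌋ = 3.
Plotkin bound: M ≤ 2·3 = 6.
Given |C| = 9, check: VIOLATED.
This |C| is above the Plotkin bound, so no binary code with n = 10, d = 6 and 9 codewords exists.


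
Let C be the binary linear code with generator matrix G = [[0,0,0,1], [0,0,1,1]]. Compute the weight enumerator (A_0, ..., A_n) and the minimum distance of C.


Weight distribution: A_0 = 1, A_1 = 2, A_2 = 1. Minimum distance d = 1.

Enumerate all 2^2 = 4 messages m ∈ F_2^2.
For each, compute codeword c = mG in F_2^4, then tally its weight.
  m = 00 → c = 0000, weight = 0.
  m = 10 → c = 0001, weight = 1.
  m = 01 → c = 0011, weight = 2.
  m = 11 → c = 0010, weight = 1.
Tally weights:
  weight 0: 1 codewords.
  weight 1: 2 codewords.
  weight 2: 1 codewords.
Minimum distance d = smallest w > 0 with A_w > 0 = 1.
Sanity: Σ A_w = 4 = 2^2 = 4 ✓.


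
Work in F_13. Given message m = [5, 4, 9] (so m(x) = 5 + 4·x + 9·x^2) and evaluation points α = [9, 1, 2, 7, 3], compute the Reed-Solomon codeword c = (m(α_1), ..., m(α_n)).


c = [3, 5, 10, 6, 7]

Message polynomial: m(x) = 5 + 4·x + 9·x^2 (mod 13).
For each evaluation point α_i, compute m(α_i) mod 13:
  α_1 = 9: Horner steps 9 → 7 → 3, so m(9) = 3.
  α_2 = 1: Horner steps 9 → 0 → 5, so m(1) = 5.
  α_3 = 2: Horner steps 9 → 9 → 10, so m(2) = 10.
  α_4 = 7: Horner steps 9 → 2 → 6, so m(7) = 6.
  α_5 = 3: Horner steps 9 → 5 → 7, so m(3) = 7.
Codeword c = [3, 5, 10, 6, 7] ∈ F_13^5.


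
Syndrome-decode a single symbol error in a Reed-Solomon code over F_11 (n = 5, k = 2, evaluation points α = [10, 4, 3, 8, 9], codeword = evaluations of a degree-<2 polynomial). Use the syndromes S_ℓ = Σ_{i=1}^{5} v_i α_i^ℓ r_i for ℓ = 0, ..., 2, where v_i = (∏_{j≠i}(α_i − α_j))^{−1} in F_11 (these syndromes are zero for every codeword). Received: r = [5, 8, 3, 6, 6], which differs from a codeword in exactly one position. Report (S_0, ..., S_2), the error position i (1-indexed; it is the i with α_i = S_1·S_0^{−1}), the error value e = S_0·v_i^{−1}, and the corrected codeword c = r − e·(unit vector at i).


S = (2, 7, 8), error at position 5, error magnitude e = 6, c = [5, 8, 3, 6, 0].

Step 1: column multipliers v_i = (∏_{j≠i}(α_i − α_j))^{−1} mod 11.
  i = 1 (α = 10): (10−4)(10−3)(10−8)(10−9) = 6·7·2·1 = 84 ≡ 7, so v_1 = 7^{−1} = 8 (mod 11).
  i = 2 (α = 4): (4−10)(4−3)(4−8)(4−9) = (−6)·1·(−4)·(−5) = −120 ≡ 1, so v_2 = 1^{−1} = 1 (mod 11).
  i = 3 (α = 3): (3−10)(3−4)(3−8)(3−9) = (−7)·(−1)·(−5)·(−6) = 210 ≡ 1, so v_3 = 1^{−1} = 1 (mod 11).
  i = 4 (α = 8): (8−10)(8−4)(8−3)(8−9) = (−2)·4·5·(−1) = 40 ≡ 7, so v_4 = 7^{−1} = 8 (mod 11).
  i = 5 (α = 9): (9−10)(9−4)(9−3)(9−8) = (−1)·5·6·1 = −30 ≡ 3, so v_5 = 3^{−1} = 4 (mod 11).
  v = [8, 1, 1, 8, 4].
Step 2: syndromes of r = [5, 8, 3, 6, 6] (all sums mod 11).
  S_0 = Σ v_i r_i = 8·5 + 1·8 + 1·3 + 8·6 + 4·6 = 123 ≡ 2.
  S_1 = Σ v_i α_i r_i = 8·10·5 + 1·4·8 + 1·3·3 + 8·8·6 + 4·9·6 = 1041 ≡ 7.
  α_i^2 mod 11 = [1, 5, 9, 9, 4].
  S_2 = Σ v_i α_i^2 r_i = 8·1·5 + 1·5·8 + 1·9·3 + 8·9·6 + 4·4·6 = 635 ≡ 8.
  S = (2, 7, 8) ≠ 0, so r is not a codeword (an error is present).
Step 3: locate the error. For a single error e at position i, S_ℓ = v_i·e·α_i^ℓ, so α_err = S_1/S_0.
  S_0^{−1} = 2^{−1} = 6 (mod 11), so α_err = 7·6 = 42 ≡ 9 = α_5. Error position i = 5.
  Consistency check: S_2/S_1 = 8·8 = 64 ≡ 9 = α_err ✓ (single-error assumption holds).
Step 4: error magnitude e = S_0/v_5 = S_0·∏_{j≠5}(α_5 − α_j) = 2·3 = 6 ≡ 6 (mod 11).
Step 5: correct position 5: c_5 = r_5 − e = 6 − 6 ≡ 0 (mod 11). Hence c = [5, 8, 3, 6, 0].
  Check: interpolating c through the α_i gives m(x) = 10 + 5·x (degree < 2) with m(α_i) = c_i for every i, so c is indeed a codeword.


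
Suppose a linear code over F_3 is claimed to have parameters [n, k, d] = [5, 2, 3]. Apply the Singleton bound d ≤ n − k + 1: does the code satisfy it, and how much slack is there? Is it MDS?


Singleton RHS = n − k + 1 = 4, slack = 1, bound satisfied, not MDS.

Singleton bound: d ≤ n − k + 1.
Here n = 5, k = 2, so n − k + 1 = 4.
Given d = 3, check d ≤ 4: YES.
Slack = (n − k + 1) − d = 1.
The code is NOT MDS (slack = 1 > 0).
Description: the claimed parameters are [5, 2, 3]_3; such a code would be non-MDS.


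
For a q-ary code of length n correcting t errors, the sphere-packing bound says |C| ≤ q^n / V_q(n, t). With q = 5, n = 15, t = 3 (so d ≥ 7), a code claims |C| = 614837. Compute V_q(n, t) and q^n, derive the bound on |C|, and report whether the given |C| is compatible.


V_q(n, t) = 30861, q^n = 30517578125, Hamming bound = 988871, |C| = 614837 ≤ bound (satisfied).

Step 1: Compute V_q(n, t) = Σ_{j=0}^3 C(n, j) (q−1)^j.
  j = 0: C(15,0)·(4)^0 = 1·1 = 1.
  j = 1: C(15,1)·(4)^1 = 15·4 = 60.
  j = 2: C(15,2)·(4)^2 = 105·16 = 1680.
  j = 3: C(15,3)·(4)^3 = 455·64 = 29120.
  V_q(n, t) = 1 + 60 + 1680 + 29120 = 30861.
Step 2: q^n = 5^15 = 30517578125.
Step 3: Hamming bound ⌊q^n / V_q(n,t)⌋ = ⌊30517578125/30861⌋ = 988871.
Step 4: Compare |C| = 614837 to 988871: satisfied.
The claimed |C| lies below the Hamming bound.


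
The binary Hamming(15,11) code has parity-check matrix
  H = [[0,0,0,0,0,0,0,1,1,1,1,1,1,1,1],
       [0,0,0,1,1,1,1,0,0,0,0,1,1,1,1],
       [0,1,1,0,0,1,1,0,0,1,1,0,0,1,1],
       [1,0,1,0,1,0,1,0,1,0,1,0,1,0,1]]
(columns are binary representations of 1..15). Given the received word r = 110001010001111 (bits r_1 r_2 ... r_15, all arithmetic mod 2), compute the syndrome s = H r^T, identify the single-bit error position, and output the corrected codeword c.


s = (1, 1, 0, 1)^T, error position = 13, corrected codeword c = 110001010001011

Compute s = H r^T mod 2 one row at a time:
  s_1 = 1 + 0 + 0 + 0 + 1 + 1 + 1 + 1 = 5 ≡ 1 (mod 2).
  s_2 = 0 + 0 + 1 + 0 + 1 + 1 + 1 + 1 = 5 ≡ 1 (mod 2).
  s_3 = 1 + 0 + 1 + 0 + 0 + 0 + 1 + 1 = 4 ≡ 0 (mod 2).
  s_4 = 1 + 0 + 0 + 0 + 0 + 0 + 1 + 1 = 3 ≡ 1 (mod 2).
s = (1, 1, 0, 1)^T — this equals column 13 of H (binary 1101), so error is at position 13.
Correct: flip bit 13 of r = 110001010001111 to get c = 110001010001011.


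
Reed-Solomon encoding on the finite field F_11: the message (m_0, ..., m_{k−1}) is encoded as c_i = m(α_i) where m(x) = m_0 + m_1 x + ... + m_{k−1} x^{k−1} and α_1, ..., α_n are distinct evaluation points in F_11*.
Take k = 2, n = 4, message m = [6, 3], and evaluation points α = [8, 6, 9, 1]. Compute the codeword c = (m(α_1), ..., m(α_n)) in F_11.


c = [8, 2, 0, 9]

Message polynomial: m(x) = 6 + 3·x (mod 11).
For each evaluation point α_i, compute m(α_i) mod 11:
  α_1 = 8: Horner steps 3 → 8, so m(8) = 8.
  α_2 = 6: Horner steps 3 → 2, so m(6) = 2.
  α_3 = 9: Horner steps 3 → 0, so m(9) = 0.
  α_4 = 1: Horner steps 3 → 9, so m(1) = 9.
Codeword c = [8, 2, 0, 9] ∈ F_11^4.


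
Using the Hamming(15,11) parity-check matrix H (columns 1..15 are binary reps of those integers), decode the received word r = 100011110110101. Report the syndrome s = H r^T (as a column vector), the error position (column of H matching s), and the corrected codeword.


s = (1, 1, 1, 0)^T, error position = 14, corrected codeword c = 100011110110111

Compute s = H r^T mod 2 one row at a time:
  s_1 = 1 + 0 + 1 + 1 + 0 + 1 + 0 + 1 = 5 ≡ 1 (mod 2).
  s_2 = 0 + 1 + 1 + 1 + 0 + 1 + 0 + 1 = 5 ≡ 1 (mod 2).
  s_3 = 0 + 0 + 1 + 1 + 1 + 1 + 0 + 1 = 5 ≡ 1 (mod 2).
  s_4 = 1 + 0 + 1 + 1 + 0 + 1 + 1 + 1 = 6 ≡ 0 (mod 2).
s = (1, 1, 1, 0)^T — this equals column 14 of H (binary 1110), so error is at position 14.
Correct: flip bit 14 of r = 100011110110101 to get c = 100011110110111.


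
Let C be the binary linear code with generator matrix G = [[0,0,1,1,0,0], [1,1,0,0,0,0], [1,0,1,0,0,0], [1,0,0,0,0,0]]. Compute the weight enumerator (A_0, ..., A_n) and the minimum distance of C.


Weight distribution: A_0 = 1, A_1 = 4, A_2 = 6, A_3 = 4, A_4 = 1. Minimum distance d = 1.

Enumerate all 2^4 = 16 messages m ∈ F_2^4.
For each, compute codeword c = mG in F_2^6, then tally its weight.
  m = 0000 → c = 000000, weight = 0.
  m = 1000 → c = 001100, weight = 2.
  m = 0100 → c = 110000, weight = 2.
  m = 1100 → c = 111100, weight = 4.
  m = 0010 → c = 101000, weight = 2.
  m = 1010 → c = 100100, weight = 2.
  m = 0110 → c = 011000, weight = 2.
  m = 1110 → c = 010100, weight = 2.
  m = 0001 → c = 100000, weight = 1.
  m = 1001 → c = 101100, weight = 3.
  m = 0101 → c = 010000, weight = 1.
  m = 1101 → c = 011100, weight = 3.
  m = 0011 → c = 001000, weight = 1.
  m = 1011 → c = 000100, weight = 1.
  m = 0111 → c = 111000, weight = 3.
  m = 1111 → c = 110100, weight = 3.
Tally weights:
  weight 0: 1 codewords.
  weight 1: 4 codewords.
  weight 2: 6 codewords.
  weight 3: 4 codewords.
  weight 4: 1 codewords.
Minimum distance d = smallest w > 0 with A_w > 0 = 1.
Sanity: Σ A_w = 16 = 2^4 = 16 ✓.


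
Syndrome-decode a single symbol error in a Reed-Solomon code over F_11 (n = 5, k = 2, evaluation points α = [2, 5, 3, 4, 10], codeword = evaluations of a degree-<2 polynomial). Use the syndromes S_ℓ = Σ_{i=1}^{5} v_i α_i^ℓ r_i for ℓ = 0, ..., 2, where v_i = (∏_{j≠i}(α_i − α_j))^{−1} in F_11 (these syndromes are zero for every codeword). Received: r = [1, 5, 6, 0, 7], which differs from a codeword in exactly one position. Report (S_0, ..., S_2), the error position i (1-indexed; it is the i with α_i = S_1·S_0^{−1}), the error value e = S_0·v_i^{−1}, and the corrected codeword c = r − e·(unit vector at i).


S = (4, 7, 4), error at position 5, error magnitude e = 10, c = [1, 5, 6, 0, 8].

Step 1: column multipliers v_i = (∏_{j≠i}(α_i − α_j))^{−1} mod 11.
  i = 1 (α = 2): (2−5)(2−3)(2−4)(2−10) = (−3)·(−1)·(−2)·(−8) = 48 ≡ 4, so v_1 = 4^{−1} = 3 (mod 11).
  i = 2 (α = 5): (5−2)(5−3)(5−4)(5−10) = 3·2·1·(−5) = −30 ≡ 3, so v_2 = 3^{−1} = 4 (mod 11).
  i = 3 (α = 3): (3−2)(3−5)(3−4)(3−10) = 1·(−2)·(−1)·(−7) = −14 ≡ 8, so v_3 = 8^{−1} = 7 (mod 11).
  i = 4 (α = 4): (4−2)(4−5)(4−3)(4−10) = 2·(−1)·1·(−6) = 12 ≡ 1, so v_4 = 1^{−1} = 1 (mod 11).
  i = 5 (α = 10): (10−2)(10−5)(10−3)(10−4) = 8·5·7·6 = 1680 ≡ 8, so v_5 = 8^{−1} = 7 (mod 11).
  v = [3, 4, 7, 1, 7].
Step 2: syndromes of r = [1, 5, 6, 0, 7] (all sums mod 11).
  S_0 = Σ v_i r_i = 3·1 + 4·5 + 7·6 + 1·0 + 7·7 = 114 ≡ 4.
  S_1 = Σ v_i α_i r_i = 3·2·1 + 4·5·5 + 7·3·6 + 1·4·0 + 7·10·7 = 722 ≡ 7.
  α_i^2 mod 11 = [4, 3, 9, 5, 1].
  S_2 = Σ v_i α_i^2 r_i = 3·4·1 + 4·3·5 + 7·9·6 + 1·5·0 + 7·1·7 = 499 ≡ 4.
  S = (4, 7, 4) ≠ 0, so r is not a codeword (an error is present).
Step 3: locate the error. For a single error e at position i, S_ℓ = v_i·e·α_i^ℓ, so α_err = S_1/S_0.
  S_0^{−1} = 4^{−1} = 3 (mod 11), so α_err = 7·3 = 21 ≡ 10 = α_5. Error position i = 5.
  Consistency check: S_2/S_1 = 4·8 = 32 ≡ 10 = α_err ✓ (single-error assumption holds).
Step 4: error magnitude e = S_0/v_5 = S_0·∏_{j≠5}(α_5 − α_j) = 4·8 = 32 ≡ 10 (mod 11).
Step 5: correct position 5: c_5 = r_5 − e = 7 − 10 ≡ 8 (mod 11). Hence c = [1, 5, 6, 0, 8].
  Check: interpolating c through the α_i gives m(x) = 2 + 5·x (degree < 2) with m(α_i) = c_i for every i, so c is indeed a codeword.


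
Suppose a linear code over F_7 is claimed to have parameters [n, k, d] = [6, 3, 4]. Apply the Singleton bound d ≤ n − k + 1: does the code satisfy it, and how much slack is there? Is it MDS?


Singleton RHS = n − k + 1 = 4, slack = 0, bound satisfied, MDS.

Singleton bound: d ≤ n − k + 1.
Here n = 6, k = 3, so n − k + 1 = 4.
Given d = 4, check d ≤ 4: YES.
Slack = (n − k + 1) − d = 0.
The code is MDS (slack = 0).
Description: the claimed parameters are [6, 3, 4]_7; such a code would be MDS (meets Singleton bound).


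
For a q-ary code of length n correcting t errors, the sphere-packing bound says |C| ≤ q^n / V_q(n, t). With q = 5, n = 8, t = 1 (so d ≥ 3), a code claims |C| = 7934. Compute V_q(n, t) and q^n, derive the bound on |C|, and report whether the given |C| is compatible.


V_q(n, t) = 33, q^n = 390625, Hamming bound = 11837, |C| = 7934 ≤ bound (satisfied).

Step 1: Compute V_q(n, t) = Σ_{j=0}^1 C(n, j) (q−1)^j.
  j = 0: C(8,0)·(4)^0 = 1·1 = 1.
  j = 1: C(8,1)·(4)^1 = 8·4 = 32.
  V_q(n, t) = 1 + 32 = 33.
Step 2: q^n = 5^8 = 390625.
Step 3: Hamming bound ⌊q^n / V_q(n,t)⌋ = ⌊390625/33⌋ = 11837.
Step 4: Compare |C| = 7934 to 11837: satisfied.
The claimed |C| lies below the Hamming bound.


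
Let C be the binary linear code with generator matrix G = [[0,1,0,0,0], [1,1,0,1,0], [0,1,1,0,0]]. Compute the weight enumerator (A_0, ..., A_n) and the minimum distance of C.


Weight distribution: A_0 = 1, A_1 = 2, A_2 = 2, A_3 = 2, A_4 = 1. Minimum distance d = 1.

Enumerate all 2^3 = 8 messages m ∈ F_2^3.
For each, compute codeword c = mG in F_2^5, then tally its weight.
  m = 000 → c = 00000, weight = 0.
  m = 100 → c = 01000, weight = 1.
  m = 010 → c = 11010, weight = 3.
  m = 110 → c = 10010, weight = 2.
  m = 001 → c = 01100, weight = 2.
  m = 101 → c = 00100, weight = 1.
  m = 011 → c = 10110, weight = 3.
  m = 111 → c = 11110, weight = 4.
Tally weights:
  weight 0: 1 codewords.
  weight 1: 2 codewords.
  weight 2: 2 codewords.
  weight 3: 2 codewords.
  weight 4: 1 codewords.
Minimum distance d = smallest w > 0 with A_w > 0 = 1.
Sanity: Σ A_w = 8 = 2^3 = 8 ✓.


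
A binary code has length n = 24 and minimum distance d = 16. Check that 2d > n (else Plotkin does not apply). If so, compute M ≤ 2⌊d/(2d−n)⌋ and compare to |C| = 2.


Plotkin bound M ≤ 4; given |C| = 2 ≤ bound (satisfied).

Check applicability: 2d = 32, n = 24.
2d − n = 8 > 0, so Plotkin applies.
Compute d/(2d−n) = 16/8 ≈ 2.0000.
⌊d/(2d−n)⌋ = 2.
Plotkin bound: M ≤ 2·2 = 4.
Given |C| = 2, check: satisfied.
This |C| is below the Plotkin bound.


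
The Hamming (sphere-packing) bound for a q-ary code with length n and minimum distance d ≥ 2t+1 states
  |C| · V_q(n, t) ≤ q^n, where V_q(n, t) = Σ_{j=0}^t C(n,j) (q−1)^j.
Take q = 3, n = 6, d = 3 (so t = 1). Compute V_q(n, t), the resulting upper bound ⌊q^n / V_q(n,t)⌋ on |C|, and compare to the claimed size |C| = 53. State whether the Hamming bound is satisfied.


V_q(n, t) = 13, q^n = 729, Hamming bound = 56, |C| = 53 ≤ bound (satisfied).

Step 1: Compute V_q(n, t) = Σ_{j=0}^1 C(n, j) (q−1)^j.
  j = 0: C(6,0)·(2)^0 = 1·1 = 1.
  j = 1: C(6,1)·(2)^1 = 6·2 = 12.
  V_q(n, t) = 1 + 12 = 13.
Step 2: q^n = 3^6 = 729.
Step 3: Hamming bound ⌊q^n / V_q(n,t)⌋ = ⌊729/13⌋ = 56.
Step 4: Compare |C| = 53 to 56: satisfied.
The claimed |C| lies below the Hamming bound.


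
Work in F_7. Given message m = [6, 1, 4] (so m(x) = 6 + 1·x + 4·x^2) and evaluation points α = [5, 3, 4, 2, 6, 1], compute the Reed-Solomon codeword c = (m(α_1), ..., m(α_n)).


c = [6, 3, 4, 3, 2, 4]

Message polynomial: m(x) = 6 + 1·x + 4·x^2 (mod 7).
For each evaluation point α_i, compute m(α_i) mod 7:
  α_1 = 5: Horner steps 4 → 0 → 6, so m(5) = 6.
  α_2 = 3: Horner steps 4 → 6 → 3, so m(3) = 3.
  α_3 = 4: Horner steps 4 → 3 → 4, so m(4) = 4.
  α_4 = 2: Horner steps 4 → 2 → 3, so m(2) = 3.
  α_5 = 6: Horner steps 4 → 4 → 2, so m(6) = 2.
  α_6 = 1: Horner steps 4 → 5 → 4, so m(1) = 4.
Codeword c = [6, 3, 4, 3, 2, 4] ∈ F_7^6.


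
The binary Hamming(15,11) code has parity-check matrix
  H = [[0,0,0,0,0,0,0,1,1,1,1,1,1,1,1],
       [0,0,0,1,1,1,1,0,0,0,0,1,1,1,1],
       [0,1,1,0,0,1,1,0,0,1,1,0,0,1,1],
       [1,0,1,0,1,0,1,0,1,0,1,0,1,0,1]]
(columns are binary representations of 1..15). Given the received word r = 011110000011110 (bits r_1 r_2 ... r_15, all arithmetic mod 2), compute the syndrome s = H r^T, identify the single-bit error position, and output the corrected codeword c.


s = (0, 1, 0, 0)^T, error position = 4, corrected codeword c = 011010000011110

Compute s = H r^T mod 2 one row at a time:
  s_1 = 0 + 0 + 0 + 1 + 1 + 1 + 1 + 0 = 4 ≡ 0 (mod 2).
  s_2 = 1 + 1 + 0 + 0 + 1 + 1 + 1 + 0 = 5 ≡ 1 (mod 2).
  s_3 = 1 + 1 + 0 + 0 + 0 + 1 + 1 + 0 = 4 ≡ 0 (mod 2).
  s_4 = 0 + 1 + 1 + 0 + 0 + 1 + 1 + 0 = 4 ≡ 0 (mod 2).
s = (0, 1, 0, 0)^T — this equals column 4 of H (binary 0100), so error is at position 4.
Correct: flip bit 4 of r = 011110000011110 to get c = 011010000011110.


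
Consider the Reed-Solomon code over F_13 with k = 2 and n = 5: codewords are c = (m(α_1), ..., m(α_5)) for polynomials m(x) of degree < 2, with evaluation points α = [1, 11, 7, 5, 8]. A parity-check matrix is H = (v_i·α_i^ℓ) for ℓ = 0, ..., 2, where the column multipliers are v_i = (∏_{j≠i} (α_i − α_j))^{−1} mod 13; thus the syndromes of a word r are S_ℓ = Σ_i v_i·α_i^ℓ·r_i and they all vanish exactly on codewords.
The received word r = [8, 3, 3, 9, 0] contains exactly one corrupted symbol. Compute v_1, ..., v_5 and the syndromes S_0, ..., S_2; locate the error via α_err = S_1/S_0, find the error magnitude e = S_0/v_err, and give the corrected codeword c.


S = (5, 3, 7), error at position 2, error magnitude e = 12, c = [8, 4, 3, 9, 0].

Step 1: column multipliers v_i = (∏_{j≠i}(α_i − α_j))^{−1} mod 13.
  i = 1 (α = 1): (1−11)(1−7)(1−5)(1−8) = (−10)·(−6)·(−4)·(−7) = 1680 ≡ 3, so v_1 = 3^{−1} = 9 (mod 13).
  i = 2 (α = 11): (11−1)(11−7)(11−5)(11−8) = 10·4·6·3 = 720 ≡ 5, so v_2 = 5^{−1} = 8 (mod 13).
  i = 3 (α = 7): (7−1)(7−11)(7−5)(7−8) = 6·(−4)·2·(−1) = 48 ≡ 9, so v_3 = 9^{−1} = 3 (mod 13).
  i = 4 (α = 5): (5−1)(5−11)(5−7)(5−8) = 4·(−6)·(−2)·(−3) = −144 ≡ 12, so v_4 = 12^{−1} = 12 (mod 13).
  i = 5 (α = 8): (8−1)(8−11)(8−7)(8−5) = 7·(−3)·1·3 = −63 ≡ 2, so v_5 = 2^{−1} = 7 (mod 13).
  v = [9, 8, 3, 12, 7].
Step 2: syndromes of r = [8, 3, 3, 9, 0] (all sums mod 13).
  S_0 = Σ v_i r_i = 9·8 + 8·3 + 3·3 + 12·9 + 7·0 = 213 ≡ 5.
  S_1 = Σ v_i α_i r_i = 9·1·8 + 8·11·3 + 3·7·3 + 12·5·9 + 7·8·0 = 939 ≡ 3.
  α_i^2 mod 13 = [1, 4, 10, 12, 12].
  S_2 = Σ v_i α_i^2 r_i = 9·1·8 + 8·4·3 + 3·10·3 + 12·12·9 + 7·12·0 = 1554 ≡ 7.
  S = (5, 3, 7) ≠ 0, so r is not a codeword (an error is present).
Step 3: locate the error. For a single error e at position i, S_ℓ = v_i·e·α_i^ℓ, so α_err = S_1/S_0.
  S_0^{−1} = 5^{−1} = 8 (mod 13), so α_err = 3·8 = 24 ≡ 11 = α_2. Error position i = 2.
  Consistency check: S_2/S_1 = 7·9 = 63 ≡ 11 = α_err ✓ (single-error assumption holds).
Step 4: error magnitude e = S_0/v_2 = S_0·∏_{j≠2}(α_2 − α_j) = 5·5 = 25 ≡ 12 (mod 13).
Step 5: correct position 2: c_2 = r_2 − e = 3 − 12 ≡ 4 (mod 13). Hence c = [8, 4, 3, 9, 0].
  Check: interpolating c through the α_i gives m(x) = 11 + 10·x (degree < 2) with m(α_i) = c_i for every i, so c is indeed a codeword.


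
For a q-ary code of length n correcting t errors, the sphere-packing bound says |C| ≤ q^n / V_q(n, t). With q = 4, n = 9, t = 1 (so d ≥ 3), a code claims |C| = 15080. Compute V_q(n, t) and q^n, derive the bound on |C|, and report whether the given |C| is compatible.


V_q(n, t) = 28, q^n = 262144, Hamming bound = 9362, |C| = 15080 > bound (violated).

Step 1: Compute V_q(n, t) = Σ_{j=0}^1 C(n, j) (q−1)^j.
  j = 0: C(9,0)·(3)^0 = 1·1 = 1.
  j = 1: C(9,1)·(3)^1 = 9·3 = 27.
  V_q(n, t) = 1 + 27 = 28.
Step 2: q^n = 4^9 = 262144.
Step 3: Hamming bound ⌊q^n / V_q(n,t)⌋ = ⌊262144/28⌋ = 9362.
Step 4: Compare |C| = 15080 to 9362: violated.
The claimed |C| lies above the Hamming bound, so no 4-ary code of length 9 with d ≥ 3 can have 15080 codewords.


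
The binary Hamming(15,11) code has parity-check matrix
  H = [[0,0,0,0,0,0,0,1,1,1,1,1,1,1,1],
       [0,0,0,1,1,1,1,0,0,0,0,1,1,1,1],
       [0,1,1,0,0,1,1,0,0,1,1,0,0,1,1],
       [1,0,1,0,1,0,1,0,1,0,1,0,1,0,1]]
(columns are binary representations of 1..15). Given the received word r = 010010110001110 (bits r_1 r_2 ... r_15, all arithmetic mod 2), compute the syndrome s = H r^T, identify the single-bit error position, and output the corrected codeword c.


s = (0, 1, 1, 1)^T, error position = 7, corrected codeword c = 010010010001110

Compute s = H r^T mod 2 one row at a time:
  s_1 = 1 + 0 + 0 + 0 + 1 + 1 + 1 + 0 = 4 ≡ 0 (mod 2).
  s_2 = 0 + 1 + 0 + 1 + 1 + 1 + 1 + 0 = 5 ≡ 1 (mod 2).
  s_3 = 1 + 0 + 0 + 1 + 0 + 0 + 1 + 0 = 3 ≡ 1 (mod 2).
  s_4 = 0 + 0 + 1 + 1 + 0 + 0 + 1 + 0 = 3 ≡ 1 (mod 2).
s = (0, 1, 1, 1)^T — this equals column 7 of H (binary 0111), so error is at position 7.
Correct: flip bit 7 of r = 010010110001110 to get c = 010010010001110.


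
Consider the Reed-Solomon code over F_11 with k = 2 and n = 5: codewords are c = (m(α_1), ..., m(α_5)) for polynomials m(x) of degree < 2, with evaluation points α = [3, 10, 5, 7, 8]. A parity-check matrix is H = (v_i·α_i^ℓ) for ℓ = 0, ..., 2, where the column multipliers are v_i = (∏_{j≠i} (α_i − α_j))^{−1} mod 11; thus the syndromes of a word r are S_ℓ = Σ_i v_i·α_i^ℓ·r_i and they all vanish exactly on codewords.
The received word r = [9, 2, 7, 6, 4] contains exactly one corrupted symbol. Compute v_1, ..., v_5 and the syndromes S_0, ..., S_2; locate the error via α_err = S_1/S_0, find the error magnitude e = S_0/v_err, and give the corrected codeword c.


S = (6, 9, 8), error at position 4, error magnitude e = 1, c = [9, 2, 7, 5, 4].

Step 1: column multipliers v_i = (∏_{j≠i}(α_i − α_j))^{−1} mod 11.
  i = 1 (α = 3): (3−10)(3−5)(3−7)(3−8) = (−7)·(−2)·(−4)·(−5) = 280 ≡ 5, so v_1 = 5^{−1} = 9 (mod 11).
  i = 2 (α = 10): (10−3)(10−5)(10−7)(10−8) = 7·5·3·2 = 210 ≡ 1, so v_2 = 1^{−1} = 1 (mod 11).
  i = 3 (α = 5): (5−3)(5−10)(5−7)(5−8) = 2·(−5)·(−2)·(−3) = −60 ≡ 6, so v_3 = 6^{−1} = 2 (mod 11).
  i = 4 (α = 7): (7−3)(7−10)(7−5)(7−8) = 4·(−3)·2·(−1) = 24 ≡ 2, so v_4 = 2^{−1} = 6 (mod 11).
  i = 5 (α = 8): (8−3)(8−10)(8−5)(8−7) = 5·(−2)·3·1 = −30 ≡ 3, so v_5 = 3^{−1} = 4 (mod 11).
  v = [9, 1, 2, 6, 4].
Step 2: syndromes of r = [9, 2, 7, 6, 4] (all sums mod 11).
  S_0 = Σ v_i r_i = 9·9 + 1·2 + 2·7 + 6·6 + 4·4 = 149 ≡ 6.
  S_1 = Σ v_i α_i r_i = 9·3·9 + 1·10·2 + 2·5·7 + 6·7·6 + 4·8·4 = 713 ≡ 9.
  α_i^2 mod 11 = [9, 1, 3, 5, 9].
  S_2 = Σ v_i α_i^2 r_i = 9·9·9 + 1·1·2 + 2·3·7 + 6·5·6 + 4·9·4 = 1097 ≡ 8.
  S = (6, 9, 8) ≠ 0, so r is not a codeword (an error is present).
Step 3: locate the error. For a single error e at position i, S_ℓ = v_i·e·α_i^ℓ, so α_err = S_1/S_0.
  S_0^{−1} = 6^{−1} = 2 (mod 11), so α_err = 9·2 = 18 ≡ 7 = α_4. Error position i = 4.
  Consistency check: S_2/S_1 = 8·5 = 40 ≡ 7 = α_err ✓ (single-error assumption holds).
Step 4: error magnitude e = S_0/v_4 = S_0·∏_{j≠4}(α_4 − α_j) = 6·2 = 12 ≡ 1 (mod 11).
Step 5: correct position 4: c_4 = r_4 − e = 6 − 1 ≡ 5 (mod 11). Hence c = [9, 2, 7, 5, 4].
  Check: interpolating c through the α_i gives m(x) = 1 + 10·x (degree < 2) with m(α_i) = c_i for every i, so c is indeed a codeword.


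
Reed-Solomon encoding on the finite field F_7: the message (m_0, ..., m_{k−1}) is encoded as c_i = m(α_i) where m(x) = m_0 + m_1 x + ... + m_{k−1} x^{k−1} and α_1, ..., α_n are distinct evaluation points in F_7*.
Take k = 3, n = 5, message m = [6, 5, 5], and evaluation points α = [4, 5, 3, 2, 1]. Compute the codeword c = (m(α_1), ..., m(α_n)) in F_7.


c = [1, 2, 3, 1, 2]

Message polynomial: m(x) = 6 + 5·x + 5·x^2 (mod 7).
For each evaluation point α_i, compute m(α_i) mod 7:
  α_1 = 4: Horner steps 5 → 4 → 1, so m(4) = 1.
  α_2 = 5: Horner steps 5 → 2 → 2, so m(5) = 2.
  α_3 = 3: Horner steps 5 → 6 → 3, so m(3) = 3.
  α_4 = 2: Horner steps 5 → 1 → 1, so m(2) = 1.
  α_5 = 1: Horner steps 5 → 3 → 2, so m(1) = 2.
Codeword c = [1, 2, 3, 1, 2] ∈ F_7^5.


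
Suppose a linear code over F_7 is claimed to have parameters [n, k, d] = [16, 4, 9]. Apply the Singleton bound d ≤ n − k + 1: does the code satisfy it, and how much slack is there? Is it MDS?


Singleton RHS = n − k + 1 = 13, slack = 4, bound satisfied, not MDS.

Singleton bound: d ≤ n − k + 1.
Here n = 16, k = 4, so n − k + 1 = 13.
Given d = 9, check d ≤ 13: YES.
Slack = (n − k + 1) − d = 4.
The code is NOT MDS (slack = 4 > 0).
Description: the claimed parameters are [16, 4, 9]_7; such a code would be non-MDS.


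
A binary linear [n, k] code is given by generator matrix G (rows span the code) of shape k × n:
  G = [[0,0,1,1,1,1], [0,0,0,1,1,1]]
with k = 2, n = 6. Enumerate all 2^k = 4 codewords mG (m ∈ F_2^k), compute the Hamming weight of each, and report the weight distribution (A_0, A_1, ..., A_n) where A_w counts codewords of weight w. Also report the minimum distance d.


Weight distribution: A_0 = 1, A_1 = 1, A_3 = 1, A_4 = 1. Minimum distance d = 1.

Enumerate all 2^2 = 4 messages m ∈ F_2^2.
For each, compute codeword c = mG in F_2^6, then tally its weight.
  m = 00 → c = 000000, weight = 0.
  m = 10 → c = 001111, weight = 4.
  m = 01 → c = 000111, weight = 3.
  m = 11 → c = 001000, weight = 1.
Tally weights:
  weight 0: 1 codewords.
  weight 1: 1 codewords.
  weight 3: 1 codewords.
  weight 4: 1 codewords.
Minimum distance d = smallest w > 0 with A_w > 0 = 1.
Sanity: Σ A_w = 4 = 2^2 = 4 ✓.


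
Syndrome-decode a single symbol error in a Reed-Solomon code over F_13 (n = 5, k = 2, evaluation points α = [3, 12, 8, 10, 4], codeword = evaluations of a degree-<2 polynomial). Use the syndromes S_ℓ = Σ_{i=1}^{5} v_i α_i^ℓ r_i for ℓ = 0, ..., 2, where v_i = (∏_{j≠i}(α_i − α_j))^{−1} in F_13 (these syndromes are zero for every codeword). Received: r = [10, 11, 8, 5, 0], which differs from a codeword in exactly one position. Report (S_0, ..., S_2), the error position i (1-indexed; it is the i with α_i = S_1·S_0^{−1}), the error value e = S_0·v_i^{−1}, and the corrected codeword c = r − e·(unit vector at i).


S = (12, 5, 1), error at position 3, error magnitude e = 9, c = [10, 11, 12, 5, 0].

Step 1: column multipliers v_i = (∏_{j≠i}(α_i − α_j))^{−1} mod 13.
  i = 1 (α = 3): (3−12)(3−8)(3−10)(3−4) = (−9)·(−5)·(−7)·(−1) = 315 ≡ 3, so v_1 = 3^{−1} = 9 (mod 13).
  i = 2 (α = 12): (12−3)(12−8)(12−10)(12−4) = 9·4·2·8 = 576 ≡ 4, so v_2 = 4^{−1} = 10 (mod 13).
  i = 3 (α = 8): (8−3)(8−12)(8−10)(8−4) = 5·(−4)·(−2)·4 = 160 ≡ 4, so v_3 = 4^{−1} = 10 (mod 13).
  i = 4 (α = 10): (10−3)(10−12)(10−8)(10−4) = 7·(−2)·2·6 = −168 ≡ 1, so v_4 = 1^{−1} = 1 (mod 13).
  i = 5 (α = 4): (4−3)(4−12)(4−8)(4−10) = 1·(−8)·(−4)·(−6) = −192 ≡ 3, so v_5 = 3^{−1} = 9 (mod 13).
  v = [9, 10, 10, 1, 9].
Step 2: syndromes of r = [10, 11, 8, 5, 0] (all sums mod 13).
  S_0 = Σ v_i r_i = 9·10 + 10·11 + 10·8 + 1·5 + 9·0 = 285 ≡ 12.
  S_1 = Σ v_i α_i r_i = 9·3·10 + 10·12·11 + 10·8·8 + 1·10·5 + 9·4·0 = 2280 ≡ 5.
  α_i^2 mod 13 = [9, 1, 12, 9, 3].
  S_2 = Σ v_i α_i^2 r_i = 9·9·10 + 10·1·11 + 10·12·8 + 1·9·5 + 9·3·0 = 1925 ≡ 1.
  S = (12, 5, 1) ≠ 0, so r is not a codeword (an error is present).
Step 3: locate the error. For a single error e at position i, S_ℓ = v_i·e·α_i^ℓ, so α_err = S_1/S_0.
  S_0^{−1} = 12^{−1} = 12 (mod 13), so α_err = 5·12 = 60 ≡ 8 = α_3. Error position i = 3.
  Consistency check: S_2/S_1 = 1·8 = 8 ≡ 8 = α_err ✓ (single-error assumption holds).
Step 4: error magnitude e = S_0/v_3 = S_0·∏_{j≠3}(α_3 − α_j) = 12·4 = 48 ≡ 9 (mod 13).
Step 5: correct position 3: c_3 = r_3 − e = 8 − 9 ≡ 12 (mod 13). Hence c = [10, 11, 12, 5, 0].
  Check: interpolating c through the α_i gives m(x) = 1 + 3·x (degree < 2) with m(α_i) = c_i for every i, so c is indeed a codeword.


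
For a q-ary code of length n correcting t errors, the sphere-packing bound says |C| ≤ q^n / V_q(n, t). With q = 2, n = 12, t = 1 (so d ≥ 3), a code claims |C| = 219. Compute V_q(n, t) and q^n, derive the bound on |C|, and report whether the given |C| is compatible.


V_q(n, t) = 13, q^n = 4096, Hamming bound = 315, |C| = 219 ≤ bound (satisfied).

Step 1: Compute V_q(n, t) = Σ_{j=0}^1 C(n, j) (q−1)^j.
  j = 0: C(12,0)·(1)^0 = 1·1 = 1.
  j = 1: C(12,1)·(1)^1 = 12·1 = 12.
  V_q(n, t) = 1 + 12 = 13.
Step 2: q^n = 2^12 = 4096.
Step 3: Hamming bound ⌊q^n / V_q(n,t)⌋ = ⌊4096/13⌋ = 315.
Step 4: Compare |C| = 219 to 315: satisfied.
The claimed |C| lies below the Hamming bound.


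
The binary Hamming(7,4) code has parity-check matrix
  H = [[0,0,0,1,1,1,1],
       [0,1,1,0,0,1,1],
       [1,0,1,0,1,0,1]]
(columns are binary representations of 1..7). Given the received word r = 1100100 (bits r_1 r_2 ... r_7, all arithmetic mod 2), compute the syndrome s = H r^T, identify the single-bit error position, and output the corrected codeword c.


s = (1, 1, 0)^T, error position = 6, corrected codeword c = 1100110

Compute s = H r^T mod 2 one row at a time:
  s_1 = 0 + 1 + 0 + 0 = 1 ≡ 1 (mod 2).
  s_2 = 1 + 0 + 0 + 0 = 1 ≡ 1 (mod 2).
  s_3 = 1 + 0 + 1 + 0 = 2 ≡ 0 (mod 2).
s = (1, 1, 0)^T — this equals column 6 of H (binary 110), so error is at position 6.
Correct: flip bit 6 of r = 1100100 to get c = 1100110.


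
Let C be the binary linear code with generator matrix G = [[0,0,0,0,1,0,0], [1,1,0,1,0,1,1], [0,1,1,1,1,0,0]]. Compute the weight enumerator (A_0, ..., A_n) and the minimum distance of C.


Weight distribution: A_0 = 1, A_1 = 1, A_3 = 1, A_4 = 2, A_5 = 2, A_6 = 1. Minimum distance d = 1.

Enumerate all 2^3 = 8 messages m ∈ F_2^3.
For each, compute codeword c = mG in F_2^7, then tally its weight.
  m = 000 → c = 0000000, weight = 0.
  m = 100 → c = 0000100, weight = 1.
  m = 010 → c = 1101011, weight = 5.
  m = 110 → c = 1101111, weight = 6.
  m = 001 → c = 0111100, weight = 4.
  m = 101 → c = 0111000, weight = 3.
  m = 011 → c = 1010111, weight = 5.
  m = 111 → c = 1010011, weight = 4.
Tally weights:
  weight 0: 1 codewords.
  weight 1: 1 codewords.
  weight 3: 1 codewords.
  weight 4: 2 codewords.
  weight 5: 2 codewords.
  weight 6: 1 codewords.
Minimum distance d = smallest w > 0 with A_w > 0 = 1.
Sanity: Σ A_w = 8 = 2^3 = 8 ✓.


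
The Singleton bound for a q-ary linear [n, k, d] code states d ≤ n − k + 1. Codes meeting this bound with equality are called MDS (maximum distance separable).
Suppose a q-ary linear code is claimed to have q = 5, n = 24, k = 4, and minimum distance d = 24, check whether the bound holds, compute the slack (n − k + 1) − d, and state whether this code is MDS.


Singleton RHS = n − k + 1 = 21, slack = -3, bound violated (no such code; not MDS).

Singleton bound: d ≤ n − k + 1.
Here n = 24, k = 4, so n − k + 1 = 21.
Given d = 24, check d ≤ 21: NO.
Slack = (n − k + 1) − d = -3.
The slack is negative: d = 24 exceeds n − k + 1 = 21 by 3, so the Singleton bound is violated and no linear [24, 4, 24]_5 code can exist. In particular it is not MDS (MDS requires d = n − k + 1 exactly).
Description: the claimed parameters are [24, 4, 24]_5; such a code would be impossible (violates the Singleton bound).


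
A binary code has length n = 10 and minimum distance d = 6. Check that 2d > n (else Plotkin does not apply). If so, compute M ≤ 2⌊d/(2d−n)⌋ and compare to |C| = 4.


Plotkin bound M ≤ 6; given |C| = 4 ≤ bound (satisfied).

Check applicability: 2d = 12, n = 10.
2d − n = 2 > 0, so Plotkin applies.
Compute d/(2d−n) = 6/2 ≈ 3.0000.
⌊d/(2d−n)⌋ = 3.
Plotkin bound: M ≤ 2·3 = 6.
Given |C| = 4, check: satisfied.
This |C| is below the Plotkin bound.


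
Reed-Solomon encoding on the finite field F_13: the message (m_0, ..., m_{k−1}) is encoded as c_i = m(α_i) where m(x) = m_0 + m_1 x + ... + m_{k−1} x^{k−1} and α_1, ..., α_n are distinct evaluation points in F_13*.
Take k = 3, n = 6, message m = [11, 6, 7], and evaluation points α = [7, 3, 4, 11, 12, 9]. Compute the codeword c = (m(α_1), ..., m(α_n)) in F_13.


c = [6, 1, 4, 1, 12, 8]

Message polynomial: m(x) = 11 + 6·x + 7·x^2 (mod 13).
For each evaluation point α_i, compute m(α_i) mod 13:
  α_1 = 7: Horner steps 7 → 3 → 6, so m(7) = 6.
  α_2 = 3: Horner steps 7 → 1 → 1, so m(3) = 1.
  α_3 = 4: Horner steps 7 → 8 → 4, so m(4) = 4.
  α_4 = 11: Horner steps 7 → 5 → 1, so m(11) = 1.
  α_5 = 12: Horner steps 7 → 12 → 12, so m(12) = 12.
  α_6 = 9: Horner steps 7 → 4 → 8, so m(9) = 8.
Codeword c = [6, 1, 4, 1, 12, 8] ∈ F_13^6.


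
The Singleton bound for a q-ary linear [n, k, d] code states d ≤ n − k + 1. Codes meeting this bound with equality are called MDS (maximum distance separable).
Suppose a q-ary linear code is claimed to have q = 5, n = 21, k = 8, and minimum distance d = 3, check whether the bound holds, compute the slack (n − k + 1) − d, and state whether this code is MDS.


Singleton RHS = n − k + 1 = 14, slack = 11, bound satisfied, not MDS.

Singleton bound: d ≤ n − k + 1.
Here n = 21, k = 8, so n − k + 1 = 14.
Given d = 3, check d ≤ 14: YES.
Slack = (n − k + 1) − d = 11.
The code is NOT MDS (slack = 11 > 0).
Description: the claimed parameters are [21, 8, 3]_5; such a code would be non-MDS.


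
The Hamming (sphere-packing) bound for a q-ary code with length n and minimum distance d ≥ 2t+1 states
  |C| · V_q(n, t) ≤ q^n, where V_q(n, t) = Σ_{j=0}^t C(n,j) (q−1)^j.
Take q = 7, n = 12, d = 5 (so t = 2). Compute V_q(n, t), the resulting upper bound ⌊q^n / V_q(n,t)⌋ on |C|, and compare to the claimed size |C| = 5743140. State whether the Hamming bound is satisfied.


V_q(n, t) = 2449, q^n = 13841287201, Hamming bound = 5651811, |C| = 5743140 > bound (violated).

Step 1: Compute V_q(n, t) = Σ_{j=0}^2 C(n, j) (q−1)^j.
  j = 0: C(12,0)·(6)^0 = 1·1 = 1.
  j = 1: C(12,1)·(6)^1 = 12·6 = 72.
  j = 2: C(12,2)·(6)^2 = 66·36 = 2376.
  V_q(n, t) = 1 + 72 + 2376 = 2449.
Step 2: q^n = 7^12 = 13841287201.
Step 3: Hamming bound ⌊q^n / V_q(n,t)⌋ = ⌊13841287201/2449⌋ = 5651811.
Step 4: Compare |C| = 5743140 to 5651811: violated.
The claimed |C| lies above the Hamming bound, so no 7-ary code of length 12 with d ≥ 5 can have 5743140 codewords.


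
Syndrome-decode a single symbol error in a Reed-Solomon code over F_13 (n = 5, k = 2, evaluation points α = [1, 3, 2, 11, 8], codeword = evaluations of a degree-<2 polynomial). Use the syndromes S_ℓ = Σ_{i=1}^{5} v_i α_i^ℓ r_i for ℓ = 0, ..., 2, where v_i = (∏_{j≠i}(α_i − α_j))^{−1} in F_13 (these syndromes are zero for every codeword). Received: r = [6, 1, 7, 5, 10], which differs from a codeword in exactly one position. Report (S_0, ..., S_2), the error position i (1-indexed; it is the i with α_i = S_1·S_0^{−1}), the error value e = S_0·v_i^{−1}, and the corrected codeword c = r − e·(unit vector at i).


S = (11, 11, 11), error at position 1, error magnitude e = 6, c = [0, 1, 7, 5, 10].

Step 1: column multipliers v_i = (∏_{j≠i}(α_i − α_j))^{−1} mod 13.
  i = 1 (α = 1): (1−3)(1−2)(1−11)(1−8) = (−2)·(−1)·(−10)·(−7) = 140 ≡ 10, so v_1 = 10^{−1} = 4 (mod 13).
  i = 2 (α = 3): (3−1)(3−2)(3−11)(3−8) = 2·1·(−8)·(−5) = 80 ≡ 2, so v_2 = 2^{−1} = 7 (mod 13).
  i = 3 (α = 2): (2−1)(2−3)(2−11)(2−8) = 1·(−1)·(−9)·(−6) = −54 ≡ 11, so v_3 = 11^{−1} = 6 (mod 13).
  i = 4 (α = 11): (11−1)(11−3)(11−2)(11−8) = 10·8·9·3 = 2160 ≡ 2, so v_4 = 2^{−1} = 7 (mod 13).
  i = 5 (α = 8): (8−1)(8−3)(8−2)(8−11) = 7·5·6·(−3) = −630 ≡ 7, so v_5 = 7^{−1} = 2 (mod 13).
  v = [4, 7, 6, 7, 2].
Step 2: syndromes of r = [6, 1, 7, 5, 10] (all sums mod 13).
  S_0 = Σ v_i r_i = 4·6 + 7·1 + 6·7 + 7·5 + 2·10 = 128 ≡ 11.
  S_1 = Σ v_i α_i r_i = 4·1·6 + 7·3·1 + 6·2·7 + 7·11·5 + 2·8·10 = 674 ≡ 11.
  α_i^2 mod 13 = [1, 9, 4, 4, 12].
  S_2 = Σ v_i α_i^2 r_i = 4·1·6 + 7·9·1 + 6·4·7 + 7·4·5 + 2·12·10 = 635 ≡ 11.
  S = (11, 11, 11) ≠ 0, so r is not a codeword (an error is present).
Step 3: locate the error. For a single error e at position i, S_ℓ = v_i·e·α_i^ℓ, so α_err = S_1/S_0.
  S_0^{−1} = 11^{−1} = 6 (mod 13), so α_err = 11·6 = 66 ≡ 1 = α_1. Error position i = 1.
  Consistency check: S_2/S_1 = 11·6 = 66 ≡ 1 = α_err ✓ (single-error assumption holds).
Step 4: error magnitude e = S_0/v_1 = S_0·∏_{j≠1}(α_1 − α_j) = 11·10 = 110 ≡ 6 (mod 13).
Step 5: correct position 1: c_1 = r_1 − e = 6 − 6 ≡ 0 (mod 13). Hence c = [0, 1, 7, 5, 10].
  Check: interpolating c through the α_i gives m(x) = 6 + 7·x (degree < 2) with m(α_i) = c_i for every i, so c is indeed a codeword.


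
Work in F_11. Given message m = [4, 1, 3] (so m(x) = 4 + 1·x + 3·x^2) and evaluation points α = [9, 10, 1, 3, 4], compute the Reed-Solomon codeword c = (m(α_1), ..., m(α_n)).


c = [3, 6, 8, 1, 1]

Message polynomial: m(x) = 4 + 1·x + 3·x^2 (mod 11).
For each evaluation point α_i, compute m(α_i) mod 11:
  α_1 = 9: Horner steps 3 → 6 → 3, so m(9) = 3.
  α_2 = 10: Horner steps 3 → 9 → 6, so m(10) = 6.
  α_3 = 1: Horner steps 3 → 4 → 8, so m(1) = 8.
  α_4 = 3: Horner steps 3 → 10 → 1, so m(3) = 1.
  α_5 = 4: Horner steps 3 → 2 → 1, so m(4) = 1.
Codeword c = [3, 6, 8, 1, 1] ∈ F_11^5.
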